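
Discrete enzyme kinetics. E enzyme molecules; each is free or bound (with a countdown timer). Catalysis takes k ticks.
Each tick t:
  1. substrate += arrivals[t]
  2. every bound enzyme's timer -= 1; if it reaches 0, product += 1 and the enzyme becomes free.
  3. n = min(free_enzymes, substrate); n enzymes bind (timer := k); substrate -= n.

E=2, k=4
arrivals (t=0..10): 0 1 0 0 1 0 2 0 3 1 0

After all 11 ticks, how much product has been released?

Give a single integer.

t=0: arr=0 -> substrate=0 bound=0 product=0
t=1: arr=1 -> substrate=0 bound=1 product=0
t=2: arr=0 -> substrate=0 bound=1 product=0
t=3: arr=0 -> substrate=0 bound=1 product=0
t=4: arr=1 -> substrate=0 bound=2 product=0
t=5: arr=0 -> substrate=0 bound=1 product=1
t=6: arr=2 -> substrate=1 bound=2 product=1
t=7: arr=0 -> substrate=1 bound=2 product=1
t=8: arr=3 -> substrate=3 bound=2 product=2
t=9: arr=1 -> substrate=4 bound=2 product=2
t=10: arr=0 -> substrate=3 bound=2 product=3

Answer: 3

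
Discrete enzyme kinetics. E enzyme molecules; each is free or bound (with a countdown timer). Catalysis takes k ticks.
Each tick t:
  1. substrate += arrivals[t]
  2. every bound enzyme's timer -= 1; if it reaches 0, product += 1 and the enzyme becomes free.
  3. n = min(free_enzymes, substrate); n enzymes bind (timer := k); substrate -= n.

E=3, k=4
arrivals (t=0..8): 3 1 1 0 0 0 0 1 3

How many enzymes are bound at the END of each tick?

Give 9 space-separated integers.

Answer: 3 3 3 3 2 2 2 3 3

Derivation:
t=0: arr=3 -> substrate=0 bound=3 product=0
t=1: arr=1 -> substrate=1 bound=3 product=0
t=2: arr=1 -> substrate=2 bound=3 product=0
t=3: arr=0 -> substrate=2 bound=3 product=0
t=4: arr=0 -> substrate=0 bound=2 product=3
t=5: arr=0 -> substrate=0 bound=2 product=3
t=6: arr=0 -> substrate=0 bound=2 product=3
t=7: arr=1 -> substrate=0 bound=3 product=3
t=8: arr=3 -> substrate=1 bound=3 product=5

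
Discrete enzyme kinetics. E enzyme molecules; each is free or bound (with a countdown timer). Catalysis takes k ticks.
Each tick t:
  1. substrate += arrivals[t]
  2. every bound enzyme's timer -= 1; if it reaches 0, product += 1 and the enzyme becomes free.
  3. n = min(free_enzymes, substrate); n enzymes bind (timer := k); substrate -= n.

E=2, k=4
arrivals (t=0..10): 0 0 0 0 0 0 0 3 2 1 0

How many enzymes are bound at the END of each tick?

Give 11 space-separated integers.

Answer: 0 0 0 0 0 0 0 2 2 2 2

Derivation:
t=0: arr=0 -> substrate=0 bound=0 product=0
t=1: arr=0 -> substrate=0 bound=0 product=0
t=2: arr=0 -> substrate=0 bound=0 product=0
t=3: arr=0 -> substrate=0 bound=0 product=0
t=4: arr=0 -> substrate=0 bound=0 product=0
t=5: arr=0 -> substrate=0 bound=0 product=0
t=6: arr=0 -> substrate=0 bound=0 product=0
t=7: arr=3 -> substrate=1 bound=2 product=0
t=8: arr=2 -> substrate=3 bound=2 product=0
t=9: arr=1 -> substrate=4 bound=2 product=0
t=10: arr=0 -> substrate=4 bound=2 product=0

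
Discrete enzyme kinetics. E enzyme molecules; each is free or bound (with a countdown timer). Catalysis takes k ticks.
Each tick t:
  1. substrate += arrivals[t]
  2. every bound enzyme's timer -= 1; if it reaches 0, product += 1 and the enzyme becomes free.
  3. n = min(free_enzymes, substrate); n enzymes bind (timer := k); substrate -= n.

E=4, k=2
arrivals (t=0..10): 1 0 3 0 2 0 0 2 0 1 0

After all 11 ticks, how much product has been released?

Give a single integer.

Answer: 8

Derivation:
t=0: arr=1 -> substrate=0 bound=1 product=0
t=1: arr=0 -> substrate=0 bound=1 product=0
t=2: arr=3 -> substrate=0 bound=3 product=1
t=3: arr=0 -> substrate=0 bound=3 product=1
t=4: arr=2 -> substrate=0 bound=2 product=4
t=5: arr=0 -> substrate=0 bound=2 product=4
t=6: arr=0 -> substrate=0 bound=0 product=6
t=7: arr=2 -> substrate=0 bound=2 product=6
t=8: arr=0 -> substrate=0 bound=2 product=6
t=9: arr=1 -> substrate=0 bound=1 product=8
t=10: arr=0 -> substrate=0 bound=1 product=8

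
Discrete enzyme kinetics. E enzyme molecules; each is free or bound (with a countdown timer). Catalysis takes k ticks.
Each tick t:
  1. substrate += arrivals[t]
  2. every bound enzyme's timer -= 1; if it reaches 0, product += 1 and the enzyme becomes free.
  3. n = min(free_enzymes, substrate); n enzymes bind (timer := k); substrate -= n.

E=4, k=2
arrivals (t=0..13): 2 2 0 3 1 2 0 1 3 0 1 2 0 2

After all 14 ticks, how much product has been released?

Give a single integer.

Answer: 17

Derivation:
t=0: arr=2 -> substrate=0 bound=2 product=0
t=1: arr=2 -> substrate=0 bound=4 product=0
t=2: arr=0 -> substrate=0 bound=2 product=2
t=3: arr=3 -> substrate=0 bound=3 product=4
t=4: arr=1 -> substrate=0 bound=4 product=4
t=5: arr=2 -> substrate=0 bound=3 product=7
t=6: arr=0 -> substrate=0 bound=2 product=8
t=7: arr=1 -> substrate=0 bound=1 product=10
t=8: arr=3 -> substrate=0 bound=4 product=10
t=9: arr=0 -> substrate=0 bound=3 product=11
t=10: arr=1 -> substrate=0 bound=1 product=14
t=11: arr=2 -> substrate=0 bound=3 product=14
t=12: arr=0 -> substrate=0 bound=2 product=15
t=13: arr=2 -> substrate=0 bound=2 product=17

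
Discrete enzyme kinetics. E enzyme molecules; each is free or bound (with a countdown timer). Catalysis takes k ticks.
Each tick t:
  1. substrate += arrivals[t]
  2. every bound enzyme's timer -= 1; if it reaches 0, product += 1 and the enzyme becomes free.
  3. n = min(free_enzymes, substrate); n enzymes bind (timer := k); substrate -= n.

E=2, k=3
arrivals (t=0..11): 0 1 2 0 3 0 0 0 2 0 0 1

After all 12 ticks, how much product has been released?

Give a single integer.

Answer: 6

Derivation:
t=0: arr=0 -> substrate=0 bound=0 product=0
t=1: arr=1 -> substrate=0 bound=1 product=0
t=2: arr=2 -> substrate=1 bound=2 product=0
t=3: arr=0 -> substrate=1 bound=2 product=0
t=4: arr=3 -> substrate=3 bound=2 product=1
t=5: arr=0 -> substrate=2 bound=2 product=2
t=6: arr=0 -> substrate=2 bound=2 product=2
t=7: arr=0 -> substrate=1 bound=2 product=3
t=8: arr=2 -> substrate=2 bound=2 product=4
t=9: arr=0 -> substrate=2 bound=2 product=4
t=10: arr=0 -> substrate=1 bound=2 product=5
t=11: arr=1 -> substrate=1 bound=2 product=6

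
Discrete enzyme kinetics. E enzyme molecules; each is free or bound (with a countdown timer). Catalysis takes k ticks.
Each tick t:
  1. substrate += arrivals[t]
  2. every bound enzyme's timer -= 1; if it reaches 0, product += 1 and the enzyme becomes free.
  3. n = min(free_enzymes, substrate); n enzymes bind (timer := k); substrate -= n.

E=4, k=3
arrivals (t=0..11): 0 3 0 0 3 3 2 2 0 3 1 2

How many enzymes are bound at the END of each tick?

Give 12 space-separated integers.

t=0: arr=0 -> substrate=0 bound=0 product=0
t=1: arr=3 -> substrate=0 bound=3 product=0
t=2: arr=0 -> substrate=0 bound=3 product=0
t=3: arr=0 -> substrate=0 bound=3 product=0
t=4: arr=3 -> substrate=0 bound=3 product=3
t=5: arr=3 -> substrate=2 bound=4 product=3
t=6: arr=2 -> substrate=4 bound=4 product=3
t=7: arr=2 -> substrate=3 bound=4 product=6
t=8: arr=0 -> substrate=2 bound=4 product=7
t=9: arr=3 -> substrate=5 bound=4 product=7
t=10: arr=1 -> substrate=3 bound=4 product=10
t=11: arr=2 -> substrate=4 bound=4 product=11

Answer: 0 3 3 3 3 4 4 4 4 4 4 4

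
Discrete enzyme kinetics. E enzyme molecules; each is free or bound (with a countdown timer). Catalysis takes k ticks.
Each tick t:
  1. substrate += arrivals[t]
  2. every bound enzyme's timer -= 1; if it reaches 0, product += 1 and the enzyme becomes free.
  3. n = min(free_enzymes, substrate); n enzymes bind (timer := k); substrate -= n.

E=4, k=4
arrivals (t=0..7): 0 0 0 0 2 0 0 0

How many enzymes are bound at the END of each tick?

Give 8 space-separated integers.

t=0: arr=0 -> substrate=0 bound=0 product=0
t=1: arr=0 -> substrate=0 bound=0 product=0
t=2: arr=0 -> substrate=0 bound=0 product=0
t=3: arr=0 -> substrate=0 bound=0 product=0
t=4: arr=2 -> substrate=0 bound=2 product=0
t=5: arr=0 -> substrate=0 bound=2 product=0
t=6: arr=0 -> substrate=0 bound=2 product=0
t=7: arr=0 -> substrate=0 bound=2 product=0

Answer: 0 0 0 0 2 2 2 2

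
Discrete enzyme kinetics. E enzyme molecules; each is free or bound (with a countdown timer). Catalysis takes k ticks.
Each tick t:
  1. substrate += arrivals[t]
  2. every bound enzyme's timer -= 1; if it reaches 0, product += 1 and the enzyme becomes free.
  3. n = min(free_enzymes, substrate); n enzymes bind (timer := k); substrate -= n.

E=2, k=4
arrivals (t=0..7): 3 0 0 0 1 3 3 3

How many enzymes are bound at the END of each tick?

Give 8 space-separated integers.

Answer: 2 2 2 2 2 2 2 2

Derivation:
t=0: arr=3 -> substrate=1 bound=2 product=0
t=1: arr=0 -> substrate=1 bound=2 product=0
t=2: arr=0 -> substrate=1 bound=2 product=0
t=3: arr=0 -> substrate=1 bound=2 product=0
t=4: arr=1 -> substrate=0 bound=2 product=2
t=5: arr=3 -> substrate=3 bound=2 product=2
t=6: arr=3 -> substrate=6 bound=2 product=2
t=7: arr=3 -> substrate=9 bound=2 product=2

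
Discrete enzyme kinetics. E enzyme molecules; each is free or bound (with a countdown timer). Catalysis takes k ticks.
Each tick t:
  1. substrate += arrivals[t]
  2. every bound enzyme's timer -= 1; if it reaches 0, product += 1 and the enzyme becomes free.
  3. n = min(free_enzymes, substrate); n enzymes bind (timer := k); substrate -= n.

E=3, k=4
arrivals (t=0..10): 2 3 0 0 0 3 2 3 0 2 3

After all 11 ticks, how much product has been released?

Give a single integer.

t=0: arr=2 -> substrate=0 bound=2 product=0
t=1: arr=3 -> substrate=2 bound=3 product=0
t=2: arr=0 -> substrate=2 bound=3 product=0
t=3: arr=0 -> substrate=2 bound=3 product=0
t=4: arr=0 -> substrate=0 bound=3 product=2
t=5: arr=3 -> substrate=2 bound=3 product=3
t=6: arr=2 -> substrate=4 bound=3 product=3
t=7: arr=3 -> substrate=7 bound=3 product=3
t=8: arr=0 -> substrate=5 bound=3 product=5
t=9: arr=2 -> substrate=6 bound=3 product=6
t=10: arr=3 -> substrate=9 bound=3 product=6

Answer: 6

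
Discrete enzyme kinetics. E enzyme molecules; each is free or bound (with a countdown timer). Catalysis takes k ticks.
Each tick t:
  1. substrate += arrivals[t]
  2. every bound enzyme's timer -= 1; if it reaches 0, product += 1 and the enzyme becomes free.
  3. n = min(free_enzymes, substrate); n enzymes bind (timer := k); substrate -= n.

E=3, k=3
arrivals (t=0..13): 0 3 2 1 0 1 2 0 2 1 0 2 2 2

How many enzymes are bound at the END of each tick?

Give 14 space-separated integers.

t=0: arr=0 -> substrate=0 bound=0 product=0
t=1: arr=3 -> substrate=0 bound=3 product=0
t=2: arr=2 -> substrate=2 bound=3 product=0
t=3: arr=1 -> substrate=3 bound=3 product=0
t=4: arr=0 -> substrate=0 bound=3 product=3
t=5: arr=1 -> substrate=1 bound=3 product=3
t=6: arr=2 -> substrate=3 bound=3 product=3
t=7: arr=0 -> substrate=0 bound=3 product=6
t=8: arr=2 -> substrate=2 bound=3 product=6
t=9: arr=1 -> substrate=3 bound=3 product=6
t=10: arr=0 -> substrate=0 bound=3 product=9
t=11: arr=2 -> substrate=2 bound=3 product=9
t=12: arr=2 -> substrate=4 bound=3 product=9
t=13: arr=2 -> substrate=3 bound=3 product=12

Answer: 0 3 3 3 3 3 3 3 3 3 3 3 3 3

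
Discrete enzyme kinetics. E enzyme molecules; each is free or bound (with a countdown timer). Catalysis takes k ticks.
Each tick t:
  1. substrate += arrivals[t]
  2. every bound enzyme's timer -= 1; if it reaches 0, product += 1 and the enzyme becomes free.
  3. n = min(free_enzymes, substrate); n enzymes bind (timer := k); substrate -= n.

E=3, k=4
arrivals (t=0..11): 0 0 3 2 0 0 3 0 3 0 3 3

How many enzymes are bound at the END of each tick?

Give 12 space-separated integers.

t=0: arr=0 -> substrate=0 bound=0 product=0
t=1: arr=0 -> substrate=0 bound=0 product=0
t=2: arr=3 -> substrate=0 bound=3 product=0
t=3: arr=2 -> substrate=2 bound=3 product=0
t=4: arr=0 -> substrate=2 bound=3 product=0
t=5: arr=0 -> substrate=2 bound=3 product=0
t=6: arr=3 -> substrate=2 bound=3 product=3
t=7: arr=0 -> substrate=2 bound=3 product=3
t=8: arr=3 -> substrate=5 bound=3 product=3
t=9: arr=0 -> substrate=5 bound=3 product=3
t=10: arr=3 -> substrate=5 bound=3 product=6
t=11: arr=3 -> substrate=8 bound=3 product=6

Answer: 0 0 3 3 3 3 3 3 3 3 3 3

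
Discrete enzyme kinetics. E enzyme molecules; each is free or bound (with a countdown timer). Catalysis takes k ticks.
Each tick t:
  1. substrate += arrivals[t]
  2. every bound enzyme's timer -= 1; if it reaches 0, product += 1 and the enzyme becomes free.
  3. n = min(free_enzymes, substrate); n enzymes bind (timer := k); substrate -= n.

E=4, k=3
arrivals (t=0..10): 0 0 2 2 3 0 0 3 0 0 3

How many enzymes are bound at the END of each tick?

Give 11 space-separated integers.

t=0: arr=0 -> substrate=0 bound=0 product=0
t=1: arr=0 -> substrate=0 bound=0 product=0
t=2: arr=2 -> substrate=0 bound=2 product=0
t=3: arr=2 -> substrate=0 bound=4 product=0
t=4: arr=3 -> substrate=3 bound=4 product=0
t=5: arr=0 -> substrate=1 bound=4 product=2
t=6: arr=0 -> substrate=0 bound=3 product=4
t=7: arr=3 -> substrate=2 bound=4 product=4
t=8: arr=0 -> substrate=0 bound=4 product=6
t=9: arr=0 -> substrate=0 bound=3 product=7
t=10: arr=3 -> substrate=1 bound=4 product=8

Answer: 0 0 2 4 4 4 3 4 4 3 4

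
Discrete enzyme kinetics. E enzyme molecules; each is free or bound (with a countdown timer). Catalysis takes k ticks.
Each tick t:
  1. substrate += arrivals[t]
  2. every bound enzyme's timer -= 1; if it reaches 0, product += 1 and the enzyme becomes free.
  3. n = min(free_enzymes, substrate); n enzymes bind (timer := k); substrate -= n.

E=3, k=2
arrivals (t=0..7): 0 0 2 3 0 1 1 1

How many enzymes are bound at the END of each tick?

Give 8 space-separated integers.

Answer: 0 0 2 3 3 3 2 2

Derivation:
t=0: arr=0 -> substrate=0 bound=0 product=0
t=1: arr=0 -> substrate=0 bound=0 product=0
t=2: arr=2 -> substrate=0 bound=2 product=0
t=3: arr=3 -> substrate=2 bound=3 product=0
t=4: arr=0 -> substrate=0 bound=3 product=2
t=5: arr=1 -> substrate=0 bound=3 product=3
t=6: arr=1 -> substrate=0 bound=2 product=5
t=7: arr=1 -> substrate=0 bound=2 product=6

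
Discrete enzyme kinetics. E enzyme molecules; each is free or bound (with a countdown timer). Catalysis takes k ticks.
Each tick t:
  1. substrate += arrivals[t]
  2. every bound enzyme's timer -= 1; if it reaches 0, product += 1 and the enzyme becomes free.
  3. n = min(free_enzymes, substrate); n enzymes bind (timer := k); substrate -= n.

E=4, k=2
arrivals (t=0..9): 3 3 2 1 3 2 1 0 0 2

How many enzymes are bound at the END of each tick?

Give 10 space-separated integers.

Answer: 3 4 4 4 4 4 4 3 0 2

Derivation:
t=0: arr=3 -> substrate=0 bound=3 product=0
t=1: arr=3 -> substrate=2 bound=4 product=0
t=2: arr=2 -> substrate=1 bound=4 product=3
t=3: arr=1 -> substrate=1 bound=4 product=4
t=4: arr=3 -> substrate=1 bound=4 product=7
t=5: arr=2 -> substrate=2 bound=4 product=8
t=6: arr=1 -> substrate=0 bound=4 product=11
t=7: arr=0 -> substrate=0 bound=3 product=12
t=8: arr=0 -> substrate=0 bound=0 product=15
t=9: arr=2 -> substrate=0 bound=2 product=15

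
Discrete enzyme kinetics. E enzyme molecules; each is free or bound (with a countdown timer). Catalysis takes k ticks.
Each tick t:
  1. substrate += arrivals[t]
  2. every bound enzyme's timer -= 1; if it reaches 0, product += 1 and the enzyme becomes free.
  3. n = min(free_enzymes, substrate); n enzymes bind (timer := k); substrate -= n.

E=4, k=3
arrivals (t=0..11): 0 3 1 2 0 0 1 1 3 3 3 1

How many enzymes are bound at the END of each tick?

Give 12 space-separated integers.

Answer: 0 3 4 4 3 2 3 2 4 4 4 4

Derivation:
t=0: arr=0 -> substrate=0 bound=0 product=0
t=1: arr=3 -> substrate=0 bound=3 product=0
t=2: arr=1 -> substrate=0 bound=4 product=0
t=3: arr=2 -> substrate=2 bound=4 product=0
t=4: arr=0 -> substrate=0 bound=3 product=3
t=5: arr=0 -> substrate=0 bound=2 product=4
t=6: arr=1 -> substrate=0 bound=3 product=4
t=7: arr=1 -> substrate=0 bound=2 product=6
t=8: arr=3 -> substrate=1 bound=4 product=6
t=9: arr=3 -> substrate=3 bound=4 product=7
t=10: arr=3 -> substrate=5 bound=4 product=8
t=11: arr=1 -> substrate=4 bound=4 product=10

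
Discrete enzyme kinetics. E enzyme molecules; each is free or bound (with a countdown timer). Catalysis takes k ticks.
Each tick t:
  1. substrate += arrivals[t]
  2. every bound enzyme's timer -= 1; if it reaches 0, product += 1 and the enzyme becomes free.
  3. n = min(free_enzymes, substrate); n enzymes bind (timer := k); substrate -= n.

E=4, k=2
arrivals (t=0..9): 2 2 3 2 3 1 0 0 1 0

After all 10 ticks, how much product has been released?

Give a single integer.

Answer: 13

Derivation:
t=0: arr=2 -> substrate=0 bound=2 product=0
t=1: arr=2 -> substrate=0 bound=4 product=0
t=2: arr=3 -> substrate=1 bound=4 product=2
t=3: arr=2 -> substrate=1 bound=4 product=4
t=4: arr=3 -> substrate=2 bound=4 product=6
t=5: arr=1 -> substrate=1 bound=4 product=8
t=6: arr=0 -> substrate=0 bound=3 product=10
t=7: arr=0 -> substrate=0 bound=1 product=12
t=8: arr=1 -> substrate=0 bound=1 product=13
t=9: arr=0 -> substrate=0 bound=1 product=13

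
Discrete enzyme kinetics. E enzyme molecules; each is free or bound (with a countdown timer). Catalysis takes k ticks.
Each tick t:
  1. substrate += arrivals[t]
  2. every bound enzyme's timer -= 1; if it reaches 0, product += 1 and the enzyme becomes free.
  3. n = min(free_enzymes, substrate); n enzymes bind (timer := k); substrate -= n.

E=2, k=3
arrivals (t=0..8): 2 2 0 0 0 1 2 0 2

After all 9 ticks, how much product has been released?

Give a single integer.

t=0: arr=2 -> substrate=0 bound=2 product=0
t=1: arr=2 -> substrate=2 bound=2 product=0
t=2: arr=0 -> substrate=2 bound=2 product=0
t=3: arr=0 -> substrate=0 bound=2 product=2
t=4: arr=0 -> substrate=0 bound=2 product=2
t=5: arr=1 -> substrate=1 bound=2 product=2
t=6: arr=2 -> substrate=1 bound=2 product=4
t=7: arr=0 -> substrate=1 bound=2 product=4
t=8: arr=2 -> substrate=3 bound=2 product=4

Answer: 4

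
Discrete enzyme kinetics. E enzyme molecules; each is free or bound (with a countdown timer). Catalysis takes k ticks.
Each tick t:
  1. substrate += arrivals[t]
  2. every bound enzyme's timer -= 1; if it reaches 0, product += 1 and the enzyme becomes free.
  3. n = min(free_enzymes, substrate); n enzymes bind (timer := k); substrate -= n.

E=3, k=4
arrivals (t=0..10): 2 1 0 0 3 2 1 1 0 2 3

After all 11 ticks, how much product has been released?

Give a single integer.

t=0: arr=2 -> substrate=0 bound=2 product=0
t=1: arr=1 -> substrate=0 bound=3 product=0
t=2: arr=0 -> substrate=0 bound=3 product=0
t=3: arr=0 -> substrate=0 bound=3 product=0
t=4: arr=3 -> substrate=1 bound=3 product=2
t=5: arr=2 -> substrate=2 bound=3 product=3
t=6: arr=1 -> substrate=3 bound=3 product=3
t=7: arr=1 -> substrate=4 bound=3 product=3
t=8: arr=0 -> substrate=2 bound=3 product=5
t=9: arr=2 -> substrate=3 bound=3 product=6
t=10: arr=3 -> substrate=6 bound=3 product=6

Answer: 6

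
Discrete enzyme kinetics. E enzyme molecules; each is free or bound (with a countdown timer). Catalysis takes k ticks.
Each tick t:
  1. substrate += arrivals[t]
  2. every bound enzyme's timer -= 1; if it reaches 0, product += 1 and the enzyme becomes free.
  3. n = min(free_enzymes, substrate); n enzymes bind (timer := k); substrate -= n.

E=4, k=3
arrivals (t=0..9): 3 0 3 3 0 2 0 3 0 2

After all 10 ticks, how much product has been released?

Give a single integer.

t=0: arr=3 -> substrate=0 bound=3 product=0
t=1: arr=0 -> substrate=0 bound=3 product=0
t=2: arr=3 -> substrate=2 bound=4 product=0
t=3: arr=3 -> substrate=2 bound=4 product=3
t=4: arr=0 -> substrate=2 bound=4 product=3
t=5: arr=2 -> substrate=3 bound=4 product=4
t=6: arr=0 -> substrate=0 bound=4 product=7
t=7: arr=3 -> substrate=3 bound=4 product=7
t=8: arr=0 -> substrate=2 bound=4 product=8
t=9: arr=2 -> substrate=1 bound=4 product=11

Answer: 11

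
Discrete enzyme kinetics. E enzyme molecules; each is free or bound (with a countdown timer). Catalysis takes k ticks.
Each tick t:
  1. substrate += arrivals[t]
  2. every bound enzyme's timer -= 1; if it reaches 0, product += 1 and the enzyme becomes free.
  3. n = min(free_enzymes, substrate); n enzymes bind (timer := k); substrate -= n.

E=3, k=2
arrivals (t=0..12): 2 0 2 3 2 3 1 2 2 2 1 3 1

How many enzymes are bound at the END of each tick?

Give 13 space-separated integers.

Answer: 2 2 2 3 3 3 3 3 3 3 3 3 3

Derivation:
t=0: arr=2 -> substrate=0 bound=2 product=0
t=1: arr=0 -> substrate=0 bound=2 product=0
t=2: arr=2 -> substrate=0 bound=2 product=2
t=3: arr=3 -> substrate=2 bound=3 product=2
t=4: arr=2 -> substrate=2 bound=3 product=4
t=5: arr=3 -> substrate=4 bound=3 product=5
t=6: arr=1 -> substrate=3 bound=3 product=7
t=7: arr=2 -> substrate=4 bound=3 product=8
t=8: arr=2 -> substrate=4 bound=3 product=10
t=9: arr=2 -> substrate=5 bound=3 product=11
t=10: arr=1 -> substrate=4 bound=3 product=13
t=11: arr=3 -> substrate=6 bound=3 product=14
t=12: arr=1 -> substrate=5 bound=3 product=16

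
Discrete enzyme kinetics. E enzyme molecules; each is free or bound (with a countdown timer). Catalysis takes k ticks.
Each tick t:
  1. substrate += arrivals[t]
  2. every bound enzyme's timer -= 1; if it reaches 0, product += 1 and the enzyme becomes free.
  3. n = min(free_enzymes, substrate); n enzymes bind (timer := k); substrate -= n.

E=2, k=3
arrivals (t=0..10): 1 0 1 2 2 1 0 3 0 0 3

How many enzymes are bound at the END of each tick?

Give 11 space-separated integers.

Answer: 1 1 2 2 2 2 2 2 2 2 2

Derivation:
t=0: arr=1 -> substrate=0 bound=1 product=0
t=1: arr=0 -> substrate=0 bound=1 product=0
t=2: arr=1 -> substrate=0 bound=2 product=0
t=3: arr=2 -> substrate=1 bound=2 product=1
t=4: arr=2 -> substrate=3 bound=2 product=1
t=5: arr=1 -> substrate=3 bound=2 product=2
t=6: arr=0 -> substrate=2 bound=2 product=3
t=7: arr=3 -> substrate=5 bound=2 product=3
t=8: arr=0 -> substrate=4 bound=2 product=4
t=9: arr=0 -> substrate=3 bound=2 product=5
t=10: arr=3 -> substrate=6 bound=2 product=5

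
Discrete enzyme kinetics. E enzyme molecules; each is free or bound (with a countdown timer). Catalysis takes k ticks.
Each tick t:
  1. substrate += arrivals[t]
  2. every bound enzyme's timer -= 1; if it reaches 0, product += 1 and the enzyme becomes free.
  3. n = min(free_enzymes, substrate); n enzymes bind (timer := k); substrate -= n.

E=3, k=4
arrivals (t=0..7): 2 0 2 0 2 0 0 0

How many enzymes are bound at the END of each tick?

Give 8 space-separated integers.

t=0: arr=2 -> substrate=0 bound=2 product=0
t=1: arr=0 -> substrate=0 bound=2 product=0
t=2: arr=2 -> substrate=1 bound=3 product=0
t=3: arr=0 -> substrate=1 bound=3 product=0
t=4: arr=2 -> substrate=1 bound=3 product=2
t=5: arr=0 -> substrate=1 bound=3 product=2
t=6: arr=0 -> substrate=0 bound=3 product=3
t=7: arr=0 -> substrate=0 bound=3 product=3

Answer: 2 2 3 3 3 3 3 3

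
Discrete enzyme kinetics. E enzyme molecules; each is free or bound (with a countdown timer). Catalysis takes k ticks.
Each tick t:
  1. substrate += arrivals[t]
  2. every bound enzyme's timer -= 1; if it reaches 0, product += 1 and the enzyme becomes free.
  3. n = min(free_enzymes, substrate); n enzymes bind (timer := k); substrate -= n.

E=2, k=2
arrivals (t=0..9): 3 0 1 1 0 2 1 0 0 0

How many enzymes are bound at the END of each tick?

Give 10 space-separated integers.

Answer: 2 2 2 2 1 2 2 2 1 0

Derivation:
t=0: arr=3 -> substrate=1 bound=2 product=0
t=1: arr=0 -> substrate=1 bound=2 product=0
t=2: arr=1 -> substrate=0 bound=2 product=2
t=3: arr=1 -> substrate=1 bound=2 product=2
t=4: arr=0 -> substrate=0 bound=1 product=4
t=5: arr=2 -> substrate=1 bound=2 product=4
t=6: arr=1 -> substrate=1 bound=2 product=5
t=7: arr=0 -> substrate=0 bound=2 product=6
t=8: arr=0 -> substrate=0 bound=1 product=7
t=9: arr=0 -> substrate=0 bound=0 product=8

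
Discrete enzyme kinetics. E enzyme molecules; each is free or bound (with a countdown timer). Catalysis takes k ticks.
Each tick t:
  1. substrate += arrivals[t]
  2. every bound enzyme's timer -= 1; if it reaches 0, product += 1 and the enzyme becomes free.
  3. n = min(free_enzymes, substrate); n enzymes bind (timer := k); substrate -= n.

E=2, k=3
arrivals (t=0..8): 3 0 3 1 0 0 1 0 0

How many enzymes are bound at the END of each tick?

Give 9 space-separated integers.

Answer: 2 2 2 2 2 2 2 2 2

Derivation:
t=0: arr=3 -> substrate=1 bound=2 product=0
t=1: arr=0 -> substrate=1 bound=2 product=0
t=2: arr=3 -> substrate=4 bound=2 product=0
t=3: arr=1 -> substrate=3 bound=2 product=2
t=4: arr=0 -> substrate=3 bound=2 product=2
t=5: arr=0 -> substrate=3 bound=2 product=2
t=6: arr=1 -> substrate=2 bound=2 product=4
t=7: arr=0 -> substrate=2 bound=2 product=4
t=8: arr=0 -> substrate=2 bound=2 product=4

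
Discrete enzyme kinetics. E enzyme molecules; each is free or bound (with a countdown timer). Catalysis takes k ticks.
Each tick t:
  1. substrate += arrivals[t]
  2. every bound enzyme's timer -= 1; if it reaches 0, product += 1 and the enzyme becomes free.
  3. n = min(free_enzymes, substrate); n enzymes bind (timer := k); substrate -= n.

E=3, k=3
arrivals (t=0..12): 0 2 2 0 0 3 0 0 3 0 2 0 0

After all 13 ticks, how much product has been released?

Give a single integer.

t=0: arr=0 -> substrate=0 bound=0 product=0
t=1: arr=2 -> substrate=0 bound=2 product=0
t=2: arr=2 -> substrate=1 bound=3 product=0
t=3: arr=0 -> substrate=1 bound=3 product=0
t=4: arr=0 -> substrate=0 bound=2 product=2
t=5: arr=3 -> substrate=1 bound=3 product=3
t=6: arr=0 -> substrate=1 bound=3 product=3
t=7: arr=0 -> substrate=0 bound=3 product=4
t=8: arr=3 -> substrate=1 bound=3 product=6
t=9: arr=0 -> substrate=1 bound=3 product=6
t=10: arr=2 -> substrate=2 bound=3 product=7
t=11: arr=0 -> substrate=0 bound=3 product=9
t=12: arr=0 -> substrate=0 bound=3 product=9

Answer: 9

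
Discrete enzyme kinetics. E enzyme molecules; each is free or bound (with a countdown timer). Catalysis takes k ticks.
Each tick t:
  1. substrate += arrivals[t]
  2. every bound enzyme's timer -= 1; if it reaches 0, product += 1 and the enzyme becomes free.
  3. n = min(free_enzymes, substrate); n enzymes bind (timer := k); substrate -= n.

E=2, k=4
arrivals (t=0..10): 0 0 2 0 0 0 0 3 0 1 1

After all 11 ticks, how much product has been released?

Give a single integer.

Answer: 2

Derivation:
t=0: arr=0 -> substrate=0 bound=0 product=0
t=1: arr=0 -> substrate=0 bound=0 product=0
t=2: arr=2 -> substrate=0 bound=2 product=0
t=3: arr=0 -> substrate=0 bound=2 product=0
t=4: arr=0 -> substrate=0 bound=2 product=0
t=5: arr=0 -> substrate=0 bound=2 product=0
t=6: arr=0 -> substrate=0 bound=0 product=2
t=7: arr=3 -> substrate=1 bound=2 product=2
t=8: arr=0 -> substrate=1 bound=2 product=2
t=9: arr=1 -> substrate=2 bound=2 product=2
t=10: arr=1 -> substrate=3 bound=2 product=2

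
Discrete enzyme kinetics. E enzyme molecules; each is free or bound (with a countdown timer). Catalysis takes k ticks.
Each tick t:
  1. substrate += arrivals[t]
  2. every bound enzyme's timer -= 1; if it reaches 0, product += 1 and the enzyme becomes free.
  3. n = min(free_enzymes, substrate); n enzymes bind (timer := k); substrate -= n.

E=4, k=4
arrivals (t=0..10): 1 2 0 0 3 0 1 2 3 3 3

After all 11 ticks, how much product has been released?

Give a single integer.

t=0: arr=1 -> substrate=0 bound=1 product=0
t=1: arr=2 -> substrate=0 bound=3 product=0
t=2: arr=0 -> substrate=0 bound=3 product=0
t=3: arr=0 -> substrate=0 bound=3 product=0
t=4: arr=3 -> substrate=1 bound=4 product=1
t=5: arr=0 -> substrate=0 bound=3 product=3
t=6: arr=1 -> substrate=0 bound=4 product=3
t=7: arr=2 -> substrate=2 bound=4 product=3
t=8: arr=3 -> substrate=3 bound=4 product=5
t=9: arr=3 -> substrate=5 bound=4 product=6
t=10: arr=3 -> substrate=7 bound=4 product=7

Answer: 7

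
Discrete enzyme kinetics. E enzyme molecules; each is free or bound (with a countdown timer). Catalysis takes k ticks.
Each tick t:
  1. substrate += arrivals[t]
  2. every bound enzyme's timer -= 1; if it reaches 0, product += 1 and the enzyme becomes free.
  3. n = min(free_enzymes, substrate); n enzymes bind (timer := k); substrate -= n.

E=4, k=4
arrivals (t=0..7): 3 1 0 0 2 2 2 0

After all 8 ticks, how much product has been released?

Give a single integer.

t=0: arr=3 -> substrate=0 bound=3 product=0
t=1: arr=1 -> substrate=0 bound=4 product=0
t=2: arr=0 -> substrate=0 bound=4 product=0
t=3: arr=0 -> substrate=0 bound=4 product=0
t=4: arr=2 -> substrate=0 bound=3 product=3
t=5: arr=2 -> substrate=0 bound=4 product=4
t=6: arr=2 -> substrate=2 bound=4 product=4
t=7: arr=0 -> substrate=2 bound=4 product=4

Answer: 4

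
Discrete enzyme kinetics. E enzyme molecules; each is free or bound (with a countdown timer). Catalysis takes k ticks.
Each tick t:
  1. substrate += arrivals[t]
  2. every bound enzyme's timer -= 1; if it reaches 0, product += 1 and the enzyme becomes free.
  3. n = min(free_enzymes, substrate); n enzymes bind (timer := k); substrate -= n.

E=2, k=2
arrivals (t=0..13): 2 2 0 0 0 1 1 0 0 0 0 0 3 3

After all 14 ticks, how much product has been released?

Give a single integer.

Answer: 6

Derivation:
t=0: arr=2 -> substrate=0 bound=2 product=0
t=1: arr=2 -> substrate=2 bound=2 product=0
t=2: arr=0 -> substrate=0 bound=2 product=2
t=3: arr=0 -> substrate=0 bound=2 product=2
t=4: arr=0 -> substrate=0 bound=0 product=4
t=5: arr=1 -> substrate=0 bound=1 product=4
t=6: arr=1 -> substrate=0 bound=2 product=4
t=7: arr=0 -> substrate=0 bound=1 product=5
t=8: arr=0 -> substrate=0 bound=0 product=6
t=9: arr=0 -> substrate=0 bound=0 product=6
t=10: arr=0 -> substrate=0 bound=0 product=6
t=11: arr=0 -> substrate=0 bound=0 product=6
t=12: arr=3 -> substrate=1 bound=2 product=6
t=13: arr=3 -> substrate=4 bound=2 product=6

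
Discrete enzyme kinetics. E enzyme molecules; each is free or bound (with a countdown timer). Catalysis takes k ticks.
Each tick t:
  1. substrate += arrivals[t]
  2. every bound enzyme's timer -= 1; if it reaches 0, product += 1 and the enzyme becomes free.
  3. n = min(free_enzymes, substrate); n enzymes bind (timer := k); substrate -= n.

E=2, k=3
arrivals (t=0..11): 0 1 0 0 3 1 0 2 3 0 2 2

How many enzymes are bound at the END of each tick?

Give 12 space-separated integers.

Answer: 0 1 1 1 2 2 2 2 2 2 2 2

Derivation:
t=0: arr=0 -> substrate=0 bound=0 product=0
t=1: arr=1 -> substrate=0 bound=1 product=0
t=2: arr=0 -> substrate=0 bound=1 product=0
t=3: arr=0 -> substrate=0 bound=1 product=0
t=4: arr=3 -> substrate=1 bound=2 product=1
t=5: arr=1 -> substrate=2 bound=2 product=1
t=6: arr=0 -> substrate=2 bound=2 product=1
t=7: arr=2 -> substrate=2 bound=2 product=3
t=8: arr=3 -> substrate=5 bound=2 product=3
t=9: arr=0 -> substrate=5 bound=2 product=3
t=10: arr=2 -> substrate=5 bound=2 product=5
t=11: arr=2 -> substrate=7 bound=2 product=5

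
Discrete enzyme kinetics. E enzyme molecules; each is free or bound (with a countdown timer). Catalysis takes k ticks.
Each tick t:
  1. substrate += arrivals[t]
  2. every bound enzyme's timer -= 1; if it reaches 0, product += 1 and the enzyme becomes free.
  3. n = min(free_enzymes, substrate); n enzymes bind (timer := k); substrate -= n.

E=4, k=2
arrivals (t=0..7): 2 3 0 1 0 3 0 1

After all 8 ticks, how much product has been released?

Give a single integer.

t=0: arr=2 -> substrate=0 bound=2 product=0
t=1: arr=3 -> substrate=1 bound=4 product=0
t=2: arr=0 -> substrate=0 bound=3 product=2
t=3: arr=1 -> substrate=0 bound=2 product=4
t=4: arr=0 -> substrate=0 bound=1 product=5
t=5: arr=3 -> substrate=0 bound=3 product=6
t=6: arr=0 -> substrate=0 bound=3 product=6
t=7: arr=1 -> substrate=0 bound=1 product=9

Answer: 9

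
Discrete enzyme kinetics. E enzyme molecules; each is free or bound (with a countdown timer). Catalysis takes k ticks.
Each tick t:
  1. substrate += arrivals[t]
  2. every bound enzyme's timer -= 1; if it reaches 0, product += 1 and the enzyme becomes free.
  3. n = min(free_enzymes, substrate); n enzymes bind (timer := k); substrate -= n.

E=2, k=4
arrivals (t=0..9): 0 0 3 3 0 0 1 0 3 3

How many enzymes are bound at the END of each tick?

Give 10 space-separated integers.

Answer: 0 0 2 2 2 2 2 2 2 2

Derivation:
t=0: arr=0 -> substrate=0 bound=0 product=0
t=1: arr=0 -> substrate=0 bound=0 product=0
t=2: arr=3 -> substrate=1 bound=2 product=0
t=3: arr=3 -> substrate=4 bound=2 product=0
t=4: arr=0 -> substrate=4 bound=2 product=0
t=5: arr=0 -> substrate=4 bound=2 product=0
t=6: arr=1 -> substrate=3 bound=2 product=2
t=7: arr=0 -> substrate=3 bound=2 product=2
t=8: arr=3 -> substrate=6 bound=2 product=2
t=9: arr=3 -> substrate=9 bound=2 product=2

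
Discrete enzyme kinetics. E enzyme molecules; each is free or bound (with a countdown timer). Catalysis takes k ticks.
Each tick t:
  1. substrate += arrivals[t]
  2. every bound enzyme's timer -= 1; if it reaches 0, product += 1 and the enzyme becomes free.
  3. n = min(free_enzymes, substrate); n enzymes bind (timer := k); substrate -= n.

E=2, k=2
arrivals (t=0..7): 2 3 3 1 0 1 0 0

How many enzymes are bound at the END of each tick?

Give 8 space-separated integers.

Answer: 2 2 2 2 2 2 2 2

Derivation:
t=0: arr=2 -> substrate=0 bound=2 product=0
t=1: arr=3 -> substrate=3 bound=2 product=0
t=2: arr=3 -> substrate=4 bound=2 product=2
t=3: arr=1 -> substrate=5 bound=2 product=2
t=4: arr=0 -> substrate=3 bound=2 product=4
t=5: arr=1 -> substrate=4 bound=2 product=4
t=6: arr=0 -> substrate=2 bound=2 product=6
t=7: arr=0 -> substrate=2 bound=2 product=6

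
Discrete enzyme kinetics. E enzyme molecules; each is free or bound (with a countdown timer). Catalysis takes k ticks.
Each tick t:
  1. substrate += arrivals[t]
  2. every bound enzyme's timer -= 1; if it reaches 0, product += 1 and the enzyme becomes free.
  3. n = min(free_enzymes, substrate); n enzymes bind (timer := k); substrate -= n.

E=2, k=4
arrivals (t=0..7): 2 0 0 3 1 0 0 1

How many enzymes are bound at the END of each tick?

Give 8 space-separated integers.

t=0: arr=2 -> substrate=0 bound=2 product=0
t=1: arr=0 -> substrate=0 bound=2 product=0
t=2: arr=0 -> substrate=0 bound=2 product=0
t=3: arr=3 -> substrate=3 bound=2 product=0
t=4: arr=1 -> substrate=2 bound=2 product=2
t=5: arr=0 -> substrate=2 bound=2 product=2
t=6: arr=0 -> substrate=2 bound=2 product=2
t=7: arr=1 -> substrate=3 bound=2 product=2

Answer: 2 2 2 2 2 2 2 2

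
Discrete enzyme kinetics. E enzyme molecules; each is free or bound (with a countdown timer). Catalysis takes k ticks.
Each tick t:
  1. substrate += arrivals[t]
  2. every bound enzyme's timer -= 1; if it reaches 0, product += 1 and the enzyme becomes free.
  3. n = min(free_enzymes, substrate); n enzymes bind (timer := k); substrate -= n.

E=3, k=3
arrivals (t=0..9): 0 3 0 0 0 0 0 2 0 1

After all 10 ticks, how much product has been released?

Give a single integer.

Answer: 3

Derivation:
t=0: arr=0 -> substrate=0 bound=0 product=0
t=1: arr=3 -> substrate=0 bound=3 product=0
t=2: arr=0 -> substrate=0 bound=3 product=0
t=3: arr=0 -> substrate=0 bound=3 product=0
t=4: arr=0 -> substrate=0 bound=0 product=3
t=5: arr=0 -> substrate=0 bound=0 product=3
t=6: arr=0 -> substrate=0 bound=0 product=3
t=7: arr=2 -> substrate=0 bound=2 product=3
t=8: arr=0 -> substrate=0 bound=2 product=3
t=9: arr=1 -> substrate=0 bound=3 product=3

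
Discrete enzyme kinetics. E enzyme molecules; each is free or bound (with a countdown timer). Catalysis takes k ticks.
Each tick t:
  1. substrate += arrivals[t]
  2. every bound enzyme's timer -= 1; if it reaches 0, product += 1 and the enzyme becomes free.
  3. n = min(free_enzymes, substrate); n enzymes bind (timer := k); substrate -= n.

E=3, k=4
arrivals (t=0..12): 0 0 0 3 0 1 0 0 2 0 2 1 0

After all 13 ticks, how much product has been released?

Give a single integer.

t=0: arr=0 -> substrate=0 bound=0 product=0
t=1: arr=0 -> substrate=0 bound=0 product=0
t=2: arr=0 -> substrate=0 bound=0 product=0
t=3: arr=3 -> substrate=0 bound=3 product=0
t=4: arr=0 -> substrate=0 bound=3 product=0
t=5: arr=1 -> substrate=1 bound=3 product=0
t=6: arr=0 -> substrate=1 bound=3 product=0
t=7: arr=0 -> substrate=0 bound=1 product=3
t=8: arr=2 -> substrate=0 bound=3 product=3
t=9: arr=0 -> substrate=0 bound=3 product=3
t=10: arr=2 -> substrate=2 bound=3 product=3
t=11: arr=1 -> substrate=2 bound=3 product=4
t=12: arr=0 -> substrate=0 bound=3 product=6

Answer: 6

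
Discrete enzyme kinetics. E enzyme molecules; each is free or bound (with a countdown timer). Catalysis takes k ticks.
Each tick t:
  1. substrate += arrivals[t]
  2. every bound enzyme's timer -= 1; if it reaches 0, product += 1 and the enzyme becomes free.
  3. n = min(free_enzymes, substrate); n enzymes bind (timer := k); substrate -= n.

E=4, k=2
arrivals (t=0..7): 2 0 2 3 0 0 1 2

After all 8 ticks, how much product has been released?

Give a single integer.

t=0: arr=2 -> substrate=0 bound=2 product=0
t=1: arr=0 -> substrate=0 bound=2 product=0
t=2: arr=2 -> substrate=0 bound=2 product=2
t=3: arr=3 -> substrate=1 bound=4 product=2
t=4: arr=0 -> substrate=0 bound=3 product=4
t=5: arr=0 -> substrate=0 bound=1 product=6
t=6: arr=1 -> substrate=0 bound=1 product=7
t=7: arr=2 -> substrate=0 bound=3 product=7

Answer: 7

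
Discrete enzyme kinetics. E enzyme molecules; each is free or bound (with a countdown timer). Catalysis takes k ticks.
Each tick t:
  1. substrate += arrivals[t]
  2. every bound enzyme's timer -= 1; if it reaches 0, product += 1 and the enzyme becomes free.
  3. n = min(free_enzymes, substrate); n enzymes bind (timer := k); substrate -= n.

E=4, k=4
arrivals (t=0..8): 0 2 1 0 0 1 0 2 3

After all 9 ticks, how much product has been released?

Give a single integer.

Answer: 3

Derivation:
t=0: arr=0 -> substrate=0 bound=0 product=0
t=1: arr=2 -> substrate=0 bound=2 product=0
t=2: arr=1 -> substrate=0 bound=3 product=0
t=3: arr=0 -> substrate=0 bound=3 product=0
t=4: arr=0 -> substrate=0 bound=3 product=0
t=5: arr=1 -> substrate=0 bound=2 product=2
t=6: arr=0 -> substrate=0 bound=1 product=3
t=7: arr=2 -> substrate=0 bound=3 product=3
t=8: arr=3 -> substrate=2 bound=4 product=3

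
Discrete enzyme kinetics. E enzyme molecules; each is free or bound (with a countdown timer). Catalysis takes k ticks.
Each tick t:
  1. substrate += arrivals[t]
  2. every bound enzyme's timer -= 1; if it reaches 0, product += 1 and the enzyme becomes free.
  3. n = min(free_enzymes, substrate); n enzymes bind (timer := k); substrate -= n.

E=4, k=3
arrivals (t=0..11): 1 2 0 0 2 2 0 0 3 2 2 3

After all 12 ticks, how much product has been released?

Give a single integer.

Answer: 10

Derivation:
t=0: arr=1 -> substrate=0 bound=1 product=0
t=1: arr=2 -> substrate=0 bound=3 product=0
t=2: arr=0 -> substrate=0 bound=3 product=0
t=3: arr=0 -> substrate=0 bound=2 product=1
t=4: arr=2 -> substrate=0 bound=2 product=3
t=5: arr=2 -> substrate=0 bound=4 product=3
t=6: arr=0 -> substrate=0 bound=4 product=3
t=7: arr=0 -> substrate=0 bound=2 product=5
t=8: arr=3 -> substrate=0 bound=3 product=7
t=9: arr=2 -> substrate=1 bound=4 product=7
t=10: arr=2 -> substrate=3 bound=4 product=7
t=11: arr=3 -> substrate=3 bound=4 product=10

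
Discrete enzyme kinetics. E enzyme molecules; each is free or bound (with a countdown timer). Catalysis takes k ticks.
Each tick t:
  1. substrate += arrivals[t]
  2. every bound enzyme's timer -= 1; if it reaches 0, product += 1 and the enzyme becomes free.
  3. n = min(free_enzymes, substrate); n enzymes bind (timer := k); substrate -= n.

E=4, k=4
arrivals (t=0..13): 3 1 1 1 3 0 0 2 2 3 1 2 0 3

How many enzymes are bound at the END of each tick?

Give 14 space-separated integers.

Answer: 3 4 4 4 4 4 4 4 4 4 4 4 4 4

Derivation:
t=0: arr=3 -> substrate=0 bound=3 product=0
t=1: arr=1 -> substrate=0 bound=4 product=0
t=2: arr=1 -> substrate=1 bound=4 product=0
t=3: arr=1 -> substrate=2 bound=4 product=0
t=4: arr=3 -> substrate=2 bound=4 product=3
t=5: arr=0 -> substrate=1 bound=4 product=4
t=6: arr=0 -> substrate=1 bound=4 product=4
t=7: arr=2 -> substrate=3 bound=4 product=4
t=8: arr=2 -> substrate=2 bound=4 product=7
t=9: arr=3 -> substrate=4 bound=4 product=8
t=10: arr=1 -> substrate=5 bound=4 product=8
t=11: arr=2 -> substrate=7 bound=4 product=8
t=12: arr=0 -> substrate=4 bound=4 product=11
t=13: arr=3 -> substrate=6 bound=4 product=12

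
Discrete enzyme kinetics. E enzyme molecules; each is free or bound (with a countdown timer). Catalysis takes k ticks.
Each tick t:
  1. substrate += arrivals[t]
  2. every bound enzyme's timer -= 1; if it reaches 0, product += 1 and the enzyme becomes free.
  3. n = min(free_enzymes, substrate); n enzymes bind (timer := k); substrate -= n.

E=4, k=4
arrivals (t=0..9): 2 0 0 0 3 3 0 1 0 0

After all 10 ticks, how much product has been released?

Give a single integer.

t=0: arr=2 -> substrate=0 bound=2 product=0
t=1: arr=0 -> substrate=0 bound=2 product=0
t=2: arr=0 -> substrate=0 bound=2 product=0
t=3: arr=0 -> substrate=0 bound=2 product=0
t=4: arr=3 -> substrate=0 bound=3 product=2
t=5: arr=3 -> substrate=2 bound=4 product=2
t=6: arr=0 -> substrate=2 bound=4 product=2
t=7: arr=1 -> substrate=3 bound=4 product=2
t=8: arr=0 -> substrate=0 bound=4 product=5
t=9: arr=0 -> substrate=0 bound=3 product=6

Answer: 6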